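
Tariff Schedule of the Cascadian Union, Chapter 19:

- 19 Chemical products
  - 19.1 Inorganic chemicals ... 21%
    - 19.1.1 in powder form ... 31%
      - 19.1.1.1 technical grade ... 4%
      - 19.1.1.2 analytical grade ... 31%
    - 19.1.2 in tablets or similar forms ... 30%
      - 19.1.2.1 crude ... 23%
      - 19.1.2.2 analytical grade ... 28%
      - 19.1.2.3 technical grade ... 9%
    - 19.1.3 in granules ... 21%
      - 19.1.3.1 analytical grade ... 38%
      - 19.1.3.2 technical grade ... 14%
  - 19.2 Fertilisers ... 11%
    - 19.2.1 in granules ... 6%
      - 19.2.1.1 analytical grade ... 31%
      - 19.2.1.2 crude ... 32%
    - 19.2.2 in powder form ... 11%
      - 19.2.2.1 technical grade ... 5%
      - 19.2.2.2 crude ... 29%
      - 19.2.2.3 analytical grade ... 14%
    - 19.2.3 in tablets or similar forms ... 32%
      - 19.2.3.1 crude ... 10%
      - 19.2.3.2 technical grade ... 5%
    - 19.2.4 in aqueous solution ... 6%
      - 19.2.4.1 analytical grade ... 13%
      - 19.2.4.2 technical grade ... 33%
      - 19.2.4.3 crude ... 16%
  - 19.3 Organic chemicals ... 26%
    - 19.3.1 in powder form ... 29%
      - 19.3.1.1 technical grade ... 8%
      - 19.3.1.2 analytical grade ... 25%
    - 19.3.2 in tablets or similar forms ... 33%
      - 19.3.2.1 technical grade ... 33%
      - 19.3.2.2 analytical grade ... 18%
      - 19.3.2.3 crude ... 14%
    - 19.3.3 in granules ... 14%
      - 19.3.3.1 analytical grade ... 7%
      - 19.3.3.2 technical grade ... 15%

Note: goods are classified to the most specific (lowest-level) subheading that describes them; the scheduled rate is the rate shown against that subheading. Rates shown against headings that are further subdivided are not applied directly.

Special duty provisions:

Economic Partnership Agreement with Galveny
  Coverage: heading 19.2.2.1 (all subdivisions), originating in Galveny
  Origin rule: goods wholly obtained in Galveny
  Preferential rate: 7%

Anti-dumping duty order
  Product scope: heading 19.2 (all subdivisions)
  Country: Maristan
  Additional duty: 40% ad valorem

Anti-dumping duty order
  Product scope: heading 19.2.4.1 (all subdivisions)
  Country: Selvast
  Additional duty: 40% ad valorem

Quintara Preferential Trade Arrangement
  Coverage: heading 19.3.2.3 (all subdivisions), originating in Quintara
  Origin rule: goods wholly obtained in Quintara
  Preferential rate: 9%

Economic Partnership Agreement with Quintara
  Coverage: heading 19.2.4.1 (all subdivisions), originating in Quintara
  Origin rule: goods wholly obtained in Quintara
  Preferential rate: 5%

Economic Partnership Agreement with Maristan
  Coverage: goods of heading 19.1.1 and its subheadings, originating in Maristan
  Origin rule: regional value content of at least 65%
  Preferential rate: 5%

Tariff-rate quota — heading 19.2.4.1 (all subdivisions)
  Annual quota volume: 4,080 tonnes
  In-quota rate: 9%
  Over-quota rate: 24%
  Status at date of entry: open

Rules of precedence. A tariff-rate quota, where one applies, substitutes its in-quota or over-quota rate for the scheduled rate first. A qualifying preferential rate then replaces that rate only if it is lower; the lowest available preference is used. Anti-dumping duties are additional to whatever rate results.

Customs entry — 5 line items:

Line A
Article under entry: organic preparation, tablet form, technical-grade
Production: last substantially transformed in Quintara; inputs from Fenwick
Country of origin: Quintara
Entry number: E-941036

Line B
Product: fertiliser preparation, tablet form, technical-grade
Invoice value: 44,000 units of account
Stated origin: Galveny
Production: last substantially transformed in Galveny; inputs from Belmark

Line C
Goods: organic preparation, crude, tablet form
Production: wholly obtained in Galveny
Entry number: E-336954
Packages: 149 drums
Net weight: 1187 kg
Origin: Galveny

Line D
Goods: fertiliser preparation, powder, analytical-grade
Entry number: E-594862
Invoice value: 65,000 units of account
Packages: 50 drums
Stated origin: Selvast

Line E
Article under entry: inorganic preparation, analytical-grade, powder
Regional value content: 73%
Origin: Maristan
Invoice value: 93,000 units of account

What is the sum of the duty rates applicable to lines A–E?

71%

Line A: organic → 19.3; tablet form → 19.3.2; technical-grade → 19.3.2.1. Scheduled 33%. Quintara agreement on 19.3.2.3: 19.3.2.1 not covered; Quintara agreement on 19.2.4.1: 19.3.2.1 not covered. → 33%.
Line B: fertiliser → 19.2; tablet form → 19.2.3; technical-grade → 19.2.3.2. Scheduled 5%. Galveny agreement on 19.2.2.1: 19.2.3.2 not covered. → 5%.
Line C: organic → 19.3; tablet form → 19.3.2; crude → 19.3.2.3. Scheduled 14%. Galveny agreement on 19.2.2.1: 19.3.2.3 not covered. → 14%.
Line D: fertiliser → 19.2; powder → 19.2.2; analytical-grade → 19.2.2.3. Scheduled 14%. No special measure applies. → 14%.
Line E: inorganic → 19.1; powder → 19.1.1; analytical-grade → 19.1.1.2. Scheduled 31%. Maristan agreement on 19.1.1: RVC ≥ 65% → 5% available; preferential 5%. → 5%.
Sum: 33% + 5% + 14% + 14% + 5% = 71%.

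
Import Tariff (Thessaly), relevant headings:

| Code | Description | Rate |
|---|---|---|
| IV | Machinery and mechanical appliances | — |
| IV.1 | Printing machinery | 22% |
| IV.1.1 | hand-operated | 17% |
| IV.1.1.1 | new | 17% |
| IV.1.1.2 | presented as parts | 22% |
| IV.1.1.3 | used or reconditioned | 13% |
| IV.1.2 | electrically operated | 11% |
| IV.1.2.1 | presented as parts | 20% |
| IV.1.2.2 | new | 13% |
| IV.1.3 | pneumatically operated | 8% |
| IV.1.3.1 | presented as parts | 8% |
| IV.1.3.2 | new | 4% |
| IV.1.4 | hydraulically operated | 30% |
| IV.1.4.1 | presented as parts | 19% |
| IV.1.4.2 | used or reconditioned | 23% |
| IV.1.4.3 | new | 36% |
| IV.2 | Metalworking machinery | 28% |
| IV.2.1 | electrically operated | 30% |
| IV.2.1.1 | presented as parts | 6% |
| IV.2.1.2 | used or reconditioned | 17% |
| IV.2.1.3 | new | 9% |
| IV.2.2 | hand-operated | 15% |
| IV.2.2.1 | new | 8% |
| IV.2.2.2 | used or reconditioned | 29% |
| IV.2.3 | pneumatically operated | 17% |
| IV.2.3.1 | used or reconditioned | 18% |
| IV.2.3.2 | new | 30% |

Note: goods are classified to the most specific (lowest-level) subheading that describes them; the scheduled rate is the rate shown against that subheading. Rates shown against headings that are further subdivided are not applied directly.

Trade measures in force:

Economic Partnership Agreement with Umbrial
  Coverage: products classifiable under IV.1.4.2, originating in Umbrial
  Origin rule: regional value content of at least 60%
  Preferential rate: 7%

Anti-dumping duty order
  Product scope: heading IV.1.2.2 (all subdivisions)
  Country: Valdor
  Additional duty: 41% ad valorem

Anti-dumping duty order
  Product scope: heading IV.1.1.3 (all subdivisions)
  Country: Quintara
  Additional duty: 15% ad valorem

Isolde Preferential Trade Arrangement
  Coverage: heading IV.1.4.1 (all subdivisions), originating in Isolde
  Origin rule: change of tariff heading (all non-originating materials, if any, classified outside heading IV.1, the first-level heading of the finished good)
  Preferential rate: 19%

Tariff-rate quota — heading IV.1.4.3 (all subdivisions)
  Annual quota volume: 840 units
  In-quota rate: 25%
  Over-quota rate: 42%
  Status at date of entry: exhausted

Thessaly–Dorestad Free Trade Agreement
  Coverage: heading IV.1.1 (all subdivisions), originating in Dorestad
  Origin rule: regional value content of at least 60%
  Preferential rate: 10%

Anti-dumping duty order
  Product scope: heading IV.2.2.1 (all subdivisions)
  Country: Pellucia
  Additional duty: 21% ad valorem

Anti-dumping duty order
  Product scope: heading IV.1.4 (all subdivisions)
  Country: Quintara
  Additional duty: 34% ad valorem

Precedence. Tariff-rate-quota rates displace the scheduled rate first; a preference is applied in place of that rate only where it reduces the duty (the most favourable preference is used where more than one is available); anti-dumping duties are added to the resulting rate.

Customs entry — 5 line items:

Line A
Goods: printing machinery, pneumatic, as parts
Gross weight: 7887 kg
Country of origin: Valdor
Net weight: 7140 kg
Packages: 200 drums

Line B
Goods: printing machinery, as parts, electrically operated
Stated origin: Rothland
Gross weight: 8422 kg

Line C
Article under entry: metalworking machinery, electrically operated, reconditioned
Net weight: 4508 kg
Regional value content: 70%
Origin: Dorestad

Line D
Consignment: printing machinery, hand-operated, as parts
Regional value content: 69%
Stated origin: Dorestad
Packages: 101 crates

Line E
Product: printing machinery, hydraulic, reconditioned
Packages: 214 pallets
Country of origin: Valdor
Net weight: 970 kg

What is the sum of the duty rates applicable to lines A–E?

78%

Line A: printing → IV.1; pneumatic → IV.1.3; as parts → IV.1.3.1. Scheduled 8%. No special measure applies. → 8%.
Line B: printing → IV.1; electrically operated → IV.1.2; as parts → IV.1.2.1. Scheduled 20%. No special measure applies. → 20%.
Line C: metalworking → IV.2; electrically operated → IV.2.1; reconditioned → IV.2.1.2. Scheduled 17%. Dorestad agreement on IV.1.1: IV.2.1.2 not covered. → 17%.
Line D: printing → IV.1; hand-operated → IV.1.1; as parts → IV.1.1.2. Scheduled 22%. Dorestad agreement on IV.1.1: RVC ≥ 60% → 10% available; preferential 10%. → 10%.
Line E: printing → IV.1; hydraulic → IV.1.4; reconditioned → IV.1.4.2. Scheduled 23%. No special measure applies. → 23%.
Sum: 8% + 20% + 17% + 10% + 23% = 78%.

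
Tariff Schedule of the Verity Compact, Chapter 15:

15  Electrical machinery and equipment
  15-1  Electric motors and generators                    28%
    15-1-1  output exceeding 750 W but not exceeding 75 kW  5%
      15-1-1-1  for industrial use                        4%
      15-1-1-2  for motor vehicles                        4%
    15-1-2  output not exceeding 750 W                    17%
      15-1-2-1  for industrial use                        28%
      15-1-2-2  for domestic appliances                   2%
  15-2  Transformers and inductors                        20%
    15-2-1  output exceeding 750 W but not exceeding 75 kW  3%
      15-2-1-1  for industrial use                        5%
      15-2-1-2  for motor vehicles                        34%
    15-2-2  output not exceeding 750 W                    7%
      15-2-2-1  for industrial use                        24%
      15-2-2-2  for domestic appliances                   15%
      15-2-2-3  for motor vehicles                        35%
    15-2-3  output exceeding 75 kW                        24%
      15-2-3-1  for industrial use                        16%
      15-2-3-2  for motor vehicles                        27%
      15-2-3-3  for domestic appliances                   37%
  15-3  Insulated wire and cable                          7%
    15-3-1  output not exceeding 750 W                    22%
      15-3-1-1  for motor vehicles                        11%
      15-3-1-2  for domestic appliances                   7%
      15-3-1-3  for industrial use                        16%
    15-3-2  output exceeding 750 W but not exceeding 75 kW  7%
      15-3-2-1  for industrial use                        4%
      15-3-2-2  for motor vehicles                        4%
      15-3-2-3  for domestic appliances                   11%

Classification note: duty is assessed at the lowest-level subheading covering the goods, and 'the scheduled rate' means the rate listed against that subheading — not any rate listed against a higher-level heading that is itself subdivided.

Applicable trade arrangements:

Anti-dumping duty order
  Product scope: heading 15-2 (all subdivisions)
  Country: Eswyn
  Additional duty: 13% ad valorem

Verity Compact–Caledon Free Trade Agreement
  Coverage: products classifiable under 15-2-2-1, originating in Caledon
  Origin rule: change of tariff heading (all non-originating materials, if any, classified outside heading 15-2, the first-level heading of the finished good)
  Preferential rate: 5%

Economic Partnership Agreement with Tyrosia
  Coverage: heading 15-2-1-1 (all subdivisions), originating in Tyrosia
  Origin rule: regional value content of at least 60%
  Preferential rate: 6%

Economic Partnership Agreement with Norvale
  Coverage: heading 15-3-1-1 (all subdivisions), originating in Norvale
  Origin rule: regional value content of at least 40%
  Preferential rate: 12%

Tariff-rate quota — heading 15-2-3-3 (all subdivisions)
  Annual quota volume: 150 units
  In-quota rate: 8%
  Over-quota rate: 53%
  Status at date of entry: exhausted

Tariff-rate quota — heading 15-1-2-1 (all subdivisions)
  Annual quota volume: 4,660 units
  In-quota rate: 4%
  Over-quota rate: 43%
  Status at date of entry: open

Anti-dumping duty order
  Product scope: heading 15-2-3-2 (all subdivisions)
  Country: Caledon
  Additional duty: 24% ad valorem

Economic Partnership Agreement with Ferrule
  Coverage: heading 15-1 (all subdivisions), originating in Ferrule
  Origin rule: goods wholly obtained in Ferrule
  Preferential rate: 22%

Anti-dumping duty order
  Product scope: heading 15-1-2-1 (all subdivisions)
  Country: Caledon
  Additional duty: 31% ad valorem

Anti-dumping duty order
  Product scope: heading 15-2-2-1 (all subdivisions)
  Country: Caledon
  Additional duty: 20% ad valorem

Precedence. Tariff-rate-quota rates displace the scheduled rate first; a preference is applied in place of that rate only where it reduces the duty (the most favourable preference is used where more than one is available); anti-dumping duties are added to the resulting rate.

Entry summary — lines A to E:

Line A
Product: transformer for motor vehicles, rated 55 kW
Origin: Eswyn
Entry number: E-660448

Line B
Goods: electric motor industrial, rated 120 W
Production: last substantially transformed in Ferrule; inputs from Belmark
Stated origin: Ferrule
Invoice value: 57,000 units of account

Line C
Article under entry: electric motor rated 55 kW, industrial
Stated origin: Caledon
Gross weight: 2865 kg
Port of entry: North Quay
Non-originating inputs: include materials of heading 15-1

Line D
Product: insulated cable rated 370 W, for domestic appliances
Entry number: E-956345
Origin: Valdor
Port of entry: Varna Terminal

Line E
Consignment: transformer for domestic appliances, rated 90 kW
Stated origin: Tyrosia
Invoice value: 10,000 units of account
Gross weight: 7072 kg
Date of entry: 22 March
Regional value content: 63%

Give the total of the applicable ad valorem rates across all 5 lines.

Line A: transformer → 15-2; rated 55 kW → 15-2-1; for motor vehicles → 15-2-1-2. Scheduled 34%. anti-dumping (Eswyn, 15-2): +13%; total 34% + 13% = 47%. → 47%.
Line B: electric motor → 15-1; rated 120 W → 15-1-2; industrial → 15-1-2-1. Scheduled 28%. quota on 15-1-2-1 open → in-quota 4%; Ferrule agreement on 15-1: not wholly obtained. → 4%.
Line C: electric motor → 15-1; rated 55 kW → 15-1-1; industrial → 15-1-1-1. Scheduled 4%. Caledon agreement on 15-2-2-1: 15-1-1-1 not covered. → 4%.
Line D: insulated cable → 15-3; rated 370 W → 15-3-1; for domestic appliances → 15-3-1-2. Scheduled 7%. No special measure applies. → 7%.
Line E: transformer → 15-2; rated 90 kW → 15-2-3; for domestic appliances → 15-2-3-3. Scheduled 37%. quota on 15-2-3-3 exhausted → over-quota 53%; Tyrosia agreement on 15-2-1-1: 15-2-3-3 not covered. → 53%.
Sum: 47% + 4% + 4% + 7% + 53% = 115%.

115%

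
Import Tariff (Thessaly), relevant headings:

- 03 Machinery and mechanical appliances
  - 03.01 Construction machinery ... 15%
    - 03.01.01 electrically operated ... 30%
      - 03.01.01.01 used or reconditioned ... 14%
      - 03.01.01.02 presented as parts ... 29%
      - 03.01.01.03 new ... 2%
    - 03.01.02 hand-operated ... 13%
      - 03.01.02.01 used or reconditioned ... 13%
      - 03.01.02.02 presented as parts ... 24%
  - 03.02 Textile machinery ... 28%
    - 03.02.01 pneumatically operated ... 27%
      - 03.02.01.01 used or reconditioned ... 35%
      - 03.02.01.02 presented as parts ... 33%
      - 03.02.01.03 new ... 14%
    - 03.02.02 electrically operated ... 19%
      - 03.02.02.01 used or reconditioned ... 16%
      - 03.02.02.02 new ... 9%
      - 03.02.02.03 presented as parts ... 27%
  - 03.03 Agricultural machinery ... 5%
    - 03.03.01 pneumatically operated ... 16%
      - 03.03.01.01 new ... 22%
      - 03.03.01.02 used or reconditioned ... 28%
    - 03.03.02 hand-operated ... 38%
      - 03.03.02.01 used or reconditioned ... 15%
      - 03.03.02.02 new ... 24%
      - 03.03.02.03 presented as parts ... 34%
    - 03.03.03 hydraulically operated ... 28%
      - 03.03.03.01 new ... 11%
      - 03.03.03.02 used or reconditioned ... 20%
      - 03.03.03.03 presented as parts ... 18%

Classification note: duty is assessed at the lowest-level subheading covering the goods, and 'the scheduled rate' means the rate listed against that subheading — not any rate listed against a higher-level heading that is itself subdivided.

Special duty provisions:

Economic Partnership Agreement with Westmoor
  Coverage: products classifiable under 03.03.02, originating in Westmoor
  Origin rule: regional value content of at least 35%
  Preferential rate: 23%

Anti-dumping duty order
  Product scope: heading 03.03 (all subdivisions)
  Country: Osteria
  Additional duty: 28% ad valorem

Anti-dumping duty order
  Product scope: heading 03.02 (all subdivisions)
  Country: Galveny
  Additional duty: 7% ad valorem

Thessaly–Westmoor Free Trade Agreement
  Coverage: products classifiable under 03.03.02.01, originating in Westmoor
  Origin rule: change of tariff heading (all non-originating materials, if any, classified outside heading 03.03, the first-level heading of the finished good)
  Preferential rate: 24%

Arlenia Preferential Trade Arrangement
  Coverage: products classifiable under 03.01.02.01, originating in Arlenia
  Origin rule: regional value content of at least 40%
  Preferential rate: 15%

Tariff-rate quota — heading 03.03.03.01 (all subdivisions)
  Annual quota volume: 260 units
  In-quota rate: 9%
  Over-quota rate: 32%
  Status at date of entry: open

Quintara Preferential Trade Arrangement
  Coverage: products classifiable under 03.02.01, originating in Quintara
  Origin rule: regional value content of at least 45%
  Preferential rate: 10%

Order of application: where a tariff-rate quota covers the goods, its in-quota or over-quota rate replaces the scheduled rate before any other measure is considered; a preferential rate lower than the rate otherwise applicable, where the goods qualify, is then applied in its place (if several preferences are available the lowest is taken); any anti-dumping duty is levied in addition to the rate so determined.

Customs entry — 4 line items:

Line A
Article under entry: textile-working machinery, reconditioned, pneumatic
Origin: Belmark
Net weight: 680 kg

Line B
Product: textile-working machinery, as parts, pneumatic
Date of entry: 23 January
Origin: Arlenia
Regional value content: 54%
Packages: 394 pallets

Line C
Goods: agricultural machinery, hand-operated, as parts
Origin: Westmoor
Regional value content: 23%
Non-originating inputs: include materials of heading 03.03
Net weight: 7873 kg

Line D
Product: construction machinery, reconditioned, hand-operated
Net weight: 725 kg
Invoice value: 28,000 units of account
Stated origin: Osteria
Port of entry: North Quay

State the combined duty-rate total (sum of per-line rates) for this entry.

115%

Line A: textile-working → 03.02; pneumatic → 03.02.01; reconditioned → 03.02.01.01. Scheduled 35%. No special measure applies. → 35%.
Line B: textile-working → 03.02; pneumatic → 03.02.01; as parts → 03.02.01.02. Scheduled 33%. Arlenia agreement on 03.01.02.01: 03.02.01.02 not covered. → 33%.
Line C: agricultural → 03.03; hand-operated → 03.03.02; as parts → 03.03.02.03. Scheduled 34%. Westmoor agreement on 03.03.02: RVC < 35%; Westmoor agreement on 03.03.02.01: 03.03.02.03 not covered. → 34%.
Line D: construction → 03.01; hand-operated → 03.01.02; reconditioned → 03.01.02.01. Scheduled 13%. No special measure applies. → 13%.
Sum: 35% + 33% + 34% + 13% = 115%.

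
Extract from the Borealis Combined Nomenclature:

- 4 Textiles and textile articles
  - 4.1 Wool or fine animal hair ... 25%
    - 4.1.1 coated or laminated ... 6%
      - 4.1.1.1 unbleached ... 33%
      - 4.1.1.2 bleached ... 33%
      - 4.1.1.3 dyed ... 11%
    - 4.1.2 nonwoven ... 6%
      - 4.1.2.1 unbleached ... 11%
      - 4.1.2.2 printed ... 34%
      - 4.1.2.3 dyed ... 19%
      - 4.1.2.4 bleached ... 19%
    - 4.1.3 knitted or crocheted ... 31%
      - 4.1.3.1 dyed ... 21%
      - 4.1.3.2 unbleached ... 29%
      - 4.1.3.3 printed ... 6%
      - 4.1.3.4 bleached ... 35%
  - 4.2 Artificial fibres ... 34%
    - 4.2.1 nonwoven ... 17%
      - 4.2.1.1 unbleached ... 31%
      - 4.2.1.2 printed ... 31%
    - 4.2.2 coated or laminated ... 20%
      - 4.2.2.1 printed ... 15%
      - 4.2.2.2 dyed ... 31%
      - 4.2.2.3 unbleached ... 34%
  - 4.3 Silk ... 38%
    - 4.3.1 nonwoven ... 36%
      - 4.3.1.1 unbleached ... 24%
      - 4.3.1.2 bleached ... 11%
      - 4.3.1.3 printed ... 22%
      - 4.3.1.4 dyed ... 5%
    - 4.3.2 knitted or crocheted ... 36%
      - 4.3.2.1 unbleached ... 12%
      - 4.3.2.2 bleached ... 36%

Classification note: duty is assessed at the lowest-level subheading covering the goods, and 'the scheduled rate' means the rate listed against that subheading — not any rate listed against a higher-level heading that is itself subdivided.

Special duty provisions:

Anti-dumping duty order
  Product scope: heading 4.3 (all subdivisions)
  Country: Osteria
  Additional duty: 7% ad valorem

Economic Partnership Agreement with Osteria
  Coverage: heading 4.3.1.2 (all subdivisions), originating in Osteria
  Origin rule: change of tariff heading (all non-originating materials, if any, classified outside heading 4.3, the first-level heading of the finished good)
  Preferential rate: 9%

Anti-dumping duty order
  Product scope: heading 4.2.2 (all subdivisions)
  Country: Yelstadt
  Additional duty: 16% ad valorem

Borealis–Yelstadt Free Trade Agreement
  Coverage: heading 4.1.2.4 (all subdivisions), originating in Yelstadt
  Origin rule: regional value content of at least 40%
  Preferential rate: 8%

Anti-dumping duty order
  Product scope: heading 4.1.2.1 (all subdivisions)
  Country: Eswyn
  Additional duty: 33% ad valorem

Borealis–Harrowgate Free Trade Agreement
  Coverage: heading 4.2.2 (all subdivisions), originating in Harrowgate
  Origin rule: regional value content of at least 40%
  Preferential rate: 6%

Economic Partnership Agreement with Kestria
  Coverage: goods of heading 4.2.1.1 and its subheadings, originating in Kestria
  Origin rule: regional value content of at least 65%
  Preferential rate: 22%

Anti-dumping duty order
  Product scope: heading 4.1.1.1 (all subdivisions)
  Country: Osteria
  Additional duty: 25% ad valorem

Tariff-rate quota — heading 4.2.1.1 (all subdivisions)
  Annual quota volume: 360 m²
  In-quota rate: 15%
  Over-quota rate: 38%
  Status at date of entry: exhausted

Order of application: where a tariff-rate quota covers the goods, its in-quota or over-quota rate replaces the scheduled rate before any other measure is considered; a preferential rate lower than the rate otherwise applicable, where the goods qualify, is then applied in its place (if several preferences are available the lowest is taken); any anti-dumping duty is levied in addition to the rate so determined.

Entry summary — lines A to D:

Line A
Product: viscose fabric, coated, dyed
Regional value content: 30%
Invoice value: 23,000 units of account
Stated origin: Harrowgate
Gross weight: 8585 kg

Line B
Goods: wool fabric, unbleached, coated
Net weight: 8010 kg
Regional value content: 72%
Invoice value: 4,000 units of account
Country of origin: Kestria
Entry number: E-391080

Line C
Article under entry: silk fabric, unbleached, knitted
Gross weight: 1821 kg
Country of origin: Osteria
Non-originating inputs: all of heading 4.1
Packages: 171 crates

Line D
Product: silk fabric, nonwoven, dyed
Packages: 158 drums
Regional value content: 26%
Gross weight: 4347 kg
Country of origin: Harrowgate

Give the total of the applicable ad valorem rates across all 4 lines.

88%

Line A: viscose → 4.2; coated → 4.2.2; dyed → 4.2.2.2. Scheduled 31%. Harrowgate agreement on 4.2.2: RVC < 40%. → 31%.
Line B: wool → 4.1; coated → 4.1.1; unbleached → 4.1.1.1. Scheduled 33%. Kestria agreement on 4.2.1.1: 4.1.1.1 not covered. → 33%.
Line C: silk → 4.3; knitted → 4.3.2; unbleached → 4.3.2.1. Scheduled 12%. Osteria agreement on 4.3.1.2: 4.3.2.1 not covered; anti-dumping (Osteria, 4.3): +7%; total 12% + 7% = 19%. → 19%.
Line D: silk → 4.3; nonwoven → 4.3.1; dyed → 4.3.1.4. Scheduled 5%. Harrowgate agreement on 4.2.2: 4.3.1.4 not covered. → 5%.
Sum: 31% + 33% + 19% + 5% = 88%.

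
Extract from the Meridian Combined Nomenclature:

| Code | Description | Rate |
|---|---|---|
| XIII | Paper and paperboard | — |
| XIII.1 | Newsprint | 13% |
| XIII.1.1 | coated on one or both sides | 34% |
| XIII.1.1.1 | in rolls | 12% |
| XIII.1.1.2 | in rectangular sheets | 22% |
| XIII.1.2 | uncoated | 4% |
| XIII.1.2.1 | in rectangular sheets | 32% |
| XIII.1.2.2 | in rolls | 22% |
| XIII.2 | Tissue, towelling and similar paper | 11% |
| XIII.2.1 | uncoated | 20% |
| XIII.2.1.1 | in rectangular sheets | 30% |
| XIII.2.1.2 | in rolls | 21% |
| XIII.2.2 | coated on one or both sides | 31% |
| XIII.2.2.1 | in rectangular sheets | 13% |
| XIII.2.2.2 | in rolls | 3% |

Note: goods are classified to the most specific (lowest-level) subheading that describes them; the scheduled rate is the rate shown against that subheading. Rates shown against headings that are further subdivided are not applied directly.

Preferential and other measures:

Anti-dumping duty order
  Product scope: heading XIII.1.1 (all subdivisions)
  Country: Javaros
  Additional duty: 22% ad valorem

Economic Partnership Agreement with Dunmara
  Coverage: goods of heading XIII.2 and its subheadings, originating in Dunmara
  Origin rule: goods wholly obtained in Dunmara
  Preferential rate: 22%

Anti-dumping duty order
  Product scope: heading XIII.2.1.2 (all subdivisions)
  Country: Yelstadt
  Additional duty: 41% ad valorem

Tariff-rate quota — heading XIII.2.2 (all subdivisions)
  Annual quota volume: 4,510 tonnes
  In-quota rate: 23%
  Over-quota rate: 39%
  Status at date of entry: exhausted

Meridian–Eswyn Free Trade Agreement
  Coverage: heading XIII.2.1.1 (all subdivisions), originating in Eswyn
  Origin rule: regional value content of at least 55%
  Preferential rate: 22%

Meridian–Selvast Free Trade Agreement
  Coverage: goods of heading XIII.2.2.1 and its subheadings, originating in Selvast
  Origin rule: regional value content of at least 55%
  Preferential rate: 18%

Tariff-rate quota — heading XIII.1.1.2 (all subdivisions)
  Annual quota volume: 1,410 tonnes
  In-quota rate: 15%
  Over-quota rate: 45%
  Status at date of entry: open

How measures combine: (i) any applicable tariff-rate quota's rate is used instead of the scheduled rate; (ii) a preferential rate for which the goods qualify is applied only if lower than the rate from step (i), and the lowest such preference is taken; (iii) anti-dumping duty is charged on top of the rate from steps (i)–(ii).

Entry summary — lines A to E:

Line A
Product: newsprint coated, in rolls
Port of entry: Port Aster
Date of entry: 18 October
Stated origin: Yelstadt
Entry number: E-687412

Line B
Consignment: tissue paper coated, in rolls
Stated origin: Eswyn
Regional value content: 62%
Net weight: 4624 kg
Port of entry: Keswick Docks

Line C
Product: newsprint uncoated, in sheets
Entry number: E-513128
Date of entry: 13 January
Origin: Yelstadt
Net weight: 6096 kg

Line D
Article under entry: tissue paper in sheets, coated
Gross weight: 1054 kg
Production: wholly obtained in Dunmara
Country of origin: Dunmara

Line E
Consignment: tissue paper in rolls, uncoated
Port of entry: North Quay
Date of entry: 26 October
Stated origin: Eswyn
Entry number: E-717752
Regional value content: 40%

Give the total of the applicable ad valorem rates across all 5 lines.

126%

Line A: newsprint → XIII.1; coated → XIII.1.1; in rolls → XIII.1.1.1. Scheduled 12%. No special measure applies. → 12%.
Line B: tissue paper → XIII.2; coated → XIII.2.2; in rolls → XIII.2.2.2. Scheduled 3%. quota on XIII.2.2 exhausted → over-quota 39%; Eswyn agreement on XIII.2.1.1: XIII.2.2.2 not covered. → 39%.
Line C: newsprint → XIII.1; uncoated → XIII.1.2; in sheets → XIII.1.2.1. Scheduled 32%. No special measure applies. → 32%.
Line D: tissue paper → XIII.2; coated → XIII.2.2; in sheets → XIII.2.2.1. Scheduled 13%. quota on XIII.2.2 exhausted → over-quota 39%; Dunmara agreement on XIII.2: wholly obtained → 22% available; preferential 22%. → 22%.
Line E: tissue paper → XIII.2; uncoated → XIII.2.1; in rolls → XIII.2.1.2. Scheduled 21%. Eswyn agreement on XIII.2.1.1: XIII.2.1.2 not covered. → 21%.
Sum: 12% + 39% + 32% + 22% + 21% = 126%.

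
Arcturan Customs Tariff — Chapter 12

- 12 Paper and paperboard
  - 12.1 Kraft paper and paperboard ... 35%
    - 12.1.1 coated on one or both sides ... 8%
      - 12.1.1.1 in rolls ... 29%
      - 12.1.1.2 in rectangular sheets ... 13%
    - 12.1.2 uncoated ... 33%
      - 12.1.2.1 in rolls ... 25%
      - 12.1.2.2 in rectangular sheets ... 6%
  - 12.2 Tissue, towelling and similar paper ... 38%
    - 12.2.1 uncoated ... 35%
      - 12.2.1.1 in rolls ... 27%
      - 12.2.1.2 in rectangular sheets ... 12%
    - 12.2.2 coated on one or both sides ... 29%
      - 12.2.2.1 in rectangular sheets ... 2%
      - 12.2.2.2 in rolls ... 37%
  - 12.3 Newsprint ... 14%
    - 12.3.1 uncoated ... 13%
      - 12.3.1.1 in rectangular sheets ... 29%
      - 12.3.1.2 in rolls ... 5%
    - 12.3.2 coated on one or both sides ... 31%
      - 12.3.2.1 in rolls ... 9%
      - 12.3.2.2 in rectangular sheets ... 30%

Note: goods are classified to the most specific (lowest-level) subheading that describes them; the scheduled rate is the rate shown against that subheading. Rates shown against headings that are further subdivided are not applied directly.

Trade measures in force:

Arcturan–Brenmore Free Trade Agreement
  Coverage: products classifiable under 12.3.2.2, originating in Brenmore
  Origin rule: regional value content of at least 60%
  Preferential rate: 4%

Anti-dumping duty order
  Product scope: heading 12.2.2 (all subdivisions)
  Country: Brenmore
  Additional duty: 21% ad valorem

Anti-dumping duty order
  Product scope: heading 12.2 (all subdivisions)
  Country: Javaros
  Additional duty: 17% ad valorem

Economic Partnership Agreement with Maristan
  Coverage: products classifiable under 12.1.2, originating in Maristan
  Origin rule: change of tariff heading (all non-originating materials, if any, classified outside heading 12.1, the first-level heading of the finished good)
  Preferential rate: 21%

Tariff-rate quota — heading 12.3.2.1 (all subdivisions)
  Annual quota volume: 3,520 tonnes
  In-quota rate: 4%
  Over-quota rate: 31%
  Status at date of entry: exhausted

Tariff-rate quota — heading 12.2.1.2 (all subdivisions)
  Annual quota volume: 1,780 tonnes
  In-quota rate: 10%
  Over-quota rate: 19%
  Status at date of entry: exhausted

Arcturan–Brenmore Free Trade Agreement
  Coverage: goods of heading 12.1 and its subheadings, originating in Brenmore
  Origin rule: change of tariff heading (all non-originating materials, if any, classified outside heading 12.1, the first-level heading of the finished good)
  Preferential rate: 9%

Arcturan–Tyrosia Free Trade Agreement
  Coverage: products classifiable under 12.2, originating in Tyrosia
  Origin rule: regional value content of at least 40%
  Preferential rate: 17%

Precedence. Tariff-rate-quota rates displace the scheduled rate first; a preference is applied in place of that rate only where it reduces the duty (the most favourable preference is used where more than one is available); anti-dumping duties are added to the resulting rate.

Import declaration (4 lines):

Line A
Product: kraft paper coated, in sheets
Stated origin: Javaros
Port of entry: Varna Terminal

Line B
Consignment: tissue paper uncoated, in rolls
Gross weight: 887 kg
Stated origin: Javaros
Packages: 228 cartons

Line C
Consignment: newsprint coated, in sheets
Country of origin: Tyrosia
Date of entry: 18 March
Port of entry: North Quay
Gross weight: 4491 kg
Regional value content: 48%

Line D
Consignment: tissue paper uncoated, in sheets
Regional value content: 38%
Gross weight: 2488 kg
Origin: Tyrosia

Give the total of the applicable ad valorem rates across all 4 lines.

Line A: kraft paper → 12.1; coated → 12.1.1; in sheets → 12.1.1.2. Scheduled 13%. No special measure applies. → 13%.
Line B: tissue paper → 12.2; uncoated → 12.2.1; in rolls → 12.2.1.1. Scheduled 27%. anti-dumping (Javaros, 12.2): +17%; total 27% + 17% = 44%. → 44%.
Line C: newsprint → 12.3; coated → 12.3.2; in sheets → 12.3.2.2. Scheduled 30%. Tyrosia agreement on 12.2: 12.3.2.2 not covered. → 30%.
Line D: tissue paper → 12.2; uncoated → 12.2.1; in sheets → 12.2.1.2. Scheduled 12%. quota on 12.2.1.2 exhausted → over-quota 19%; Tyrosia agreement on 12.2: RVC < 40%. → 19%.
Sum: 13% + 44% + 30% + 19% = 106%.

106%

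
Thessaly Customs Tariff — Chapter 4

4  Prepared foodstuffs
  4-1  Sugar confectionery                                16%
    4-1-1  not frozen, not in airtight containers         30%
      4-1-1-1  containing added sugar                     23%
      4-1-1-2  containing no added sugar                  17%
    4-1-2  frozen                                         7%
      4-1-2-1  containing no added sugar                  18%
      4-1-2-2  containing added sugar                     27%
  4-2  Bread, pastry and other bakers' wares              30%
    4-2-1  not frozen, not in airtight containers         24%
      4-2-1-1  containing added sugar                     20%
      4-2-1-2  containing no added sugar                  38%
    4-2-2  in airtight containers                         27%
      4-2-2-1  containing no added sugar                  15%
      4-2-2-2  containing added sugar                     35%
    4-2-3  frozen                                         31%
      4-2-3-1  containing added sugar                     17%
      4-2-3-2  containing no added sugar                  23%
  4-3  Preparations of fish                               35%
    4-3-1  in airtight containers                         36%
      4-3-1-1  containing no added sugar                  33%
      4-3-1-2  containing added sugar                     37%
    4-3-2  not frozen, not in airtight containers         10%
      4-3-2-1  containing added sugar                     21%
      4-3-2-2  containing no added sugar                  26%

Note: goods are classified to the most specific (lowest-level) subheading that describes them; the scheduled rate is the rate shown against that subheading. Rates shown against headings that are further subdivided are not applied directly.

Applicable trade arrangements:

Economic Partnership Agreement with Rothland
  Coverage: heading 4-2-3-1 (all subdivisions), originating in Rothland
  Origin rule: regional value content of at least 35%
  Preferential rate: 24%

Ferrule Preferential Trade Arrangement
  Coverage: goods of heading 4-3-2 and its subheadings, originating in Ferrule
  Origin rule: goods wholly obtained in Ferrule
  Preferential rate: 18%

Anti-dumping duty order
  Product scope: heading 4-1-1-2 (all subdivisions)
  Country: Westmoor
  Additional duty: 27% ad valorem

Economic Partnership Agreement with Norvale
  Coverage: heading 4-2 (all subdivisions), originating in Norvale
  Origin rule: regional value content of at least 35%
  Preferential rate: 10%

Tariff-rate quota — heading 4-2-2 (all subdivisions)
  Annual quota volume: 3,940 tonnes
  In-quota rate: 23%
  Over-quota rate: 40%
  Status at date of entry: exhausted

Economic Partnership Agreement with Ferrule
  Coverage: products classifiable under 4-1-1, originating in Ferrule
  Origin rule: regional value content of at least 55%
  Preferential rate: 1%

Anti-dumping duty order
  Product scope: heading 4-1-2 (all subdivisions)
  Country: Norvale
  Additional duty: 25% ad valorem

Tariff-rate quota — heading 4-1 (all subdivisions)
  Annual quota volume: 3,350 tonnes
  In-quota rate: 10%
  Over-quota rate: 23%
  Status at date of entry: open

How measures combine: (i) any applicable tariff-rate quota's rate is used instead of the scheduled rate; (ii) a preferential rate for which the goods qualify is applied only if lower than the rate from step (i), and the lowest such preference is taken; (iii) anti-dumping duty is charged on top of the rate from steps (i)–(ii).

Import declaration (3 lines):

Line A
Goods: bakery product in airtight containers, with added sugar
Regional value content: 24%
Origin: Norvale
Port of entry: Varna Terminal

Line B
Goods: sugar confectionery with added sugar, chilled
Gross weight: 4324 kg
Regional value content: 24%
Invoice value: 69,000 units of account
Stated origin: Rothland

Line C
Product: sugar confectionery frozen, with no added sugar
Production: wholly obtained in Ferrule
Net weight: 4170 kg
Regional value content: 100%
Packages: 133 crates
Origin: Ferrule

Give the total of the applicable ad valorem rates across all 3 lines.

60%

Line A: bakery product → 4-2; in airtight containers → 4-2-2; with added sugar → 4-2-2-2. Scheduled 35%. quota on 4-2-2 exhausted → over-quota 40%; Norvale agreement on 4-2: RVC < 35%. → 40%.
Line B: sugar confectionery → 4-1; chilled → 4-1-1; with added sugar → 4-1-1-1. Scheduled 23%. quota on 4-1 open → in-quota 10%; Rothland agreement on 4-2-3-1: 4-1-1-1 not covered. → 10%.
Line C: sugar confectionery → 4-1; frozen → 4-1-2; with no added sugar → 4-1-2-1. Scheduled 18%. quota on 4-1 open → in-quota 10%; Ferrule agreement on 4-3-2: 4-1-2-1 not covered; Ferrule agreement on 4-1-1: 4-1-2-1 not covered. → 10%.
Sum: 40% + 10% + 10% = 60%.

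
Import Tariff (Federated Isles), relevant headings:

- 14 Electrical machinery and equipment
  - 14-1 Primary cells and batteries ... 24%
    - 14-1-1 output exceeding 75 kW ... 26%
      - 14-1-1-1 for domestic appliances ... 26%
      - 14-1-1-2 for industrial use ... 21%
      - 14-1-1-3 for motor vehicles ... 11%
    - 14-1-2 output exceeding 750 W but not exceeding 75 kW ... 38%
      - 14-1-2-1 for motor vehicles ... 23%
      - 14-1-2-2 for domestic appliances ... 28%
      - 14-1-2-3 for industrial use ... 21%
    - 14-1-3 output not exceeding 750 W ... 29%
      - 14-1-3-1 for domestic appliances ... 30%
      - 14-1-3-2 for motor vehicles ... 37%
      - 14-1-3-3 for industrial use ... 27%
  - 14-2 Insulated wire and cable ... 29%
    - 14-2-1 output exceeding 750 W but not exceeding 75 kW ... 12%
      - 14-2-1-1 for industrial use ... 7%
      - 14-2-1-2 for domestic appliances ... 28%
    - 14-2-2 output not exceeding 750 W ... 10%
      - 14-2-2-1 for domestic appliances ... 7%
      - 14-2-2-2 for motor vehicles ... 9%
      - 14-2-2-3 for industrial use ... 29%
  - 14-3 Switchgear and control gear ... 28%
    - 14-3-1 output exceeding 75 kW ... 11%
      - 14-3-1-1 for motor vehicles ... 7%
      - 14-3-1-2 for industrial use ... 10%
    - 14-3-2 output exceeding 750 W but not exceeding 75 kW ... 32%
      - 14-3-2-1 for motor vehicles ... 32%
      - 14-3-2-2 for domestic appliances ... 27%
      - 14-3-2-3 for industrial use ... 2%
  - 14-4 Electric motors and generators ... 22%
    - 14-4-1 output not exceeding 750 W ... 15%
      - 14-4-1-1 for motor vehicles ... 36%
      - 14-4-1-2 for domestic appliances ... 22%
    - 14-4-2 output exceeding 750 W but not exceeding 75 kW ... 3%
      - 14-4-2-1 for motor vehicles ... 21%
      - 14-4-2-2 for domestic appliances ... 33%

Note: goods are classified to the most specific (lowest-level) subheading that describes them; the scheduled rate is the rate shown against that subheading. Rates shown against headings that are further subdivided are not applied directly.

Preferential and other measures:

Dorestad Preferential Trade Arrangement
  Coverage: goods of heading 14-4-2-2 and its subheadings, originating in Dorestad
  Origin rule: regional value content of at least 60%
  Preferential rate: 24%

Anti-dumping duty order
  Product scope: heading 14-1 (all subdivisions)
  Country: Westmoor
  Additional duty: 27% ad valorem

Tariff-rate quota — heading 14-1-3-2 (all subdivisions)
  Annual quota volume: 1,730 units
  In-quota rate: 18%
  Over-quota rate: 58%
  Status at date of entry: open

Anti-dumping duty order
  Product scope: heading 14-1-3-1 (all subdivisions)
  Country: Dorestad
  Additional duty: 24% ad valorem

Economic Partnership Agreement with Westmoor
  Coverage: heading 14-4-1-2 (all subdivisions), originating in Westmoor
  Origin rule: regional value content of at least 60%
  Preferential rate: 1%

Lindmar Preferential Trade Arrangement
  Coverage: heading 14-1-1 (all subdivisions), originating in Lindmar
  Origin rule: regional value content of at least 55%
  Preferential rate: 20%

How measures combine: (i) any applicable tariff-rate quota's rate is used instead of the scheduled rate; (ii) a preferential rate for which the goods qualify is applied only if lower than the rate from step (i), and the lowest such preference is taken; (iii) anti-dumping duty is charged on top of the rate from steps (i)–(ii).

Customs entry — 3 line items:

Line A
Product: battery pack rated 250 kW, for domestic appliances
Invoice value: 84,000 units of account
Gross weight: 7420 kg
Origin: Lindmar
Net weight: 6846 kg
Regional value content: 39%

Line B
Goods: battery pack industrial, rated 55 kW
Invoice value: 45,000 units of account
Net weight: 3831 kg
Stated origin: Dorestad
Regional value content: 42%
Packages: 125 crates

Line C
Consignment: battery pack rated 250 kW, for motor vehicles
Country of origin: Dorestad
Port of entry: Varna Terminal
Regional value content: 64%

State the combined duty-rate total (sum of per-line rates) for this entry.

Line A: battery pack → 14-1; rated 250 kW → 14-1-1; for domestic appliances → 14-1-1-1. Scheduled 26%. Lindmar agreement on 14-1-1: RVC < 55%. → 26%.
Line B: battery pack → 14-1; rated 55 kW → 14-1-2; industrial → 14-1-2-3. Scheduled 21%. Dorestad agreement on 14-4-2-2: 14-1-2-3 not covered. → 21%.
Line C: battery pack → 14-1; rated 250 kW → 14-1-1; for motor vehicles → 14-1-1-3. Scheduled 11%. Dorestad agreement on 14-4-2-2: 14-1-1-3 not covered. → 11%.
Sum: 26% + 21% + 11% = 58%.

58%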